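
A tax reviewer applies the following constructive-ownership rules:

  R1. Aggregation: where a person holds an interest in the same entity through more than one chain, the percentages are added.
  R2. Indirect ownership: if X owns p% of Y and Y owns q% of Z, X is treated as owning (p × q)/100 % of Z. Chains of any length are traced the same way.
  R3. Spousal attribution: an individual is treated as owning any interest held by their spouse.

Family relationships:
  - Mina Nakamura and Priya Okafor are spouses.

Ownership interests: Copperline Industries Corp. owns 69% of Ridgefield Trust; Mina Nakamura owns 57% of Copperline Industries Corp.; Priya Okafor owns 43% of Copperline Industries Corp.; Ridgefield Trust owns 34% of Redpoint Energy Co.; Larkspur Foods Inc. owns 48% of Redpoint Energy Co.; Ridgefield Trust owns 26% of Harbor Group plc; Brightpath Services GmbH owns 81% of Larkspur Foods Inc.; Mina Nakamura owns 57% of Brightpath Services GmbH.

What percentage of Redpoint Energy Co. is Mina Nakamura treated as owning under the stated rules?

By spousal attribution (R3), Mina Nakamura is treated as also owning Priya Okafor's interest in Copperline Industries Corp, giving 57% + 43% = 100%.
Chain via Brightpath Services GmbH → Larkspur Foods Inc. (R2): 57% × 81% × 48% = 22.1616% of Redpoint Energy Co.
Chain via Copperline Industries Corp. → Ridgefield Trust (R2): 100% × 69% × 34% = 23.46% of Redpoint Energy Co.
Aggregating (R1): 22.1616% + 23.46% = 45.6216%.

45.6216%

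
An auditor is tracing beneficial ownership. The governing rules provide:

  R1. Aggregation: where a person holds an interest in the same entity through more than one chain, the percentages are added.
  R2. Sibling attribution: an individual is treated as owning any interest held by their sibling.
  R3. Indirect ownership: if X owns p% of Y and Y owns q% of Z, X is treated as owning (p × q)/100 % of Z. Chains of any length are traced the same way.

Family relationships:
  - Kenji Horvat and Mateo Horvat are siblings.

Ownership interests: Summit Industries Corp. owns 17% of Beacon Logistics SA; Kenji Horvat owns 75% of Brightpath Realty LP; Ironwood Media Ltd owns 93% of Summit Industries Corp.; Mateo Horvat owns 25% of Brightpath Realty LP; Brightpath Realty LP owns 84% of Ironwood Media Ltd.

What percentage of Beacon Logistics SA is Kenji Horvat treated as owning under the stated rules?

13.2804%

By sibling attribution (R2), Kenji Horvat is treated as also owning Mateo Horvat's interest in Brightpath Realty LP, giving 75% + 25% = 100%.
Chain via Brightpath Realty LP → Ironwood Media Ltd → Summit Industries Corp. (R3): 100% × 84% × 93% × 17% = 13.2804% of Beacon Logistics SA.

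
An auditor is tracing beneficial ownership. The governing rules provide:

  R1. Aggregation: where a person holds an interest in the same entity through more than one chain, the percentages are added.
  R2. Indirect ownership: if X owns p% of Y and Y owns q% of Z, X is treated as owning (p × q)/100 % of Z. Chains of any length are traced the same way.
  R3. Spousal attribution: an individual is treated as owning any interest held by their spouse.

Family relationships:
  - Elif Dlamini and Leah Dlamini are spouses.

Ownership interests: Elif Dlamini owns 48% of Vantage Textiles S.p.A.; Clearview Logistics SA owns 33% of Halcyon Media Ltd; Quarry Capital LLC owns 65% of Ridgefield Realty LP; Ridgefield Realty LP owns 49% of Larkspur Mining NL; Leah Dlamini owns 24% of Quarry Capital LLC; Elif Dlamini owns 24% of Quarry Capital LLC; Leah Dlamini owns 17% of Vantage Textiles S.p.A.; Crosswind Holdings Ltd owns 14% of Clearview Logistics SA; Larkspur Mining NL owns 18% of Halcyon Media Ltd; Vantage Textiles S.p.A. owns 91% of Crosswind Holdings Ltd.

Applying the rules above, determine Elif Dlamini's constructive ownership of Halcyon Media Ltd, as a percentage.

5.48457%

By spousal attribution (R3), Elif Dlamini is treated as also owning Leah Dlamini's interest in Vantage Textiles S.p.A, giving 48% + 17% = 65%.
By spousal attribution (R3), Elif Dlamini is treated as also owning Leah Dlamini's interest in Quarry Capital LLC, giving 24% + 24% = 48%.
Chain via Vantage Textiles S.p.A. → Crosswind Holdings Ltd → Clearview Logistics SA (R2): 65% × 91% × 14% × 33% = 2.73273% of Halcyon Media Ltd.
Chain via Quarry Capital LLC → Ridgefield Realty LP → Larkspur Mining NL (R2): 48% × 65% × 49% × 18% = 2.75184% of Halcyon Media Ltd.
Aggregating (R1): 2.73273% + 2.75184% = 5.48457%.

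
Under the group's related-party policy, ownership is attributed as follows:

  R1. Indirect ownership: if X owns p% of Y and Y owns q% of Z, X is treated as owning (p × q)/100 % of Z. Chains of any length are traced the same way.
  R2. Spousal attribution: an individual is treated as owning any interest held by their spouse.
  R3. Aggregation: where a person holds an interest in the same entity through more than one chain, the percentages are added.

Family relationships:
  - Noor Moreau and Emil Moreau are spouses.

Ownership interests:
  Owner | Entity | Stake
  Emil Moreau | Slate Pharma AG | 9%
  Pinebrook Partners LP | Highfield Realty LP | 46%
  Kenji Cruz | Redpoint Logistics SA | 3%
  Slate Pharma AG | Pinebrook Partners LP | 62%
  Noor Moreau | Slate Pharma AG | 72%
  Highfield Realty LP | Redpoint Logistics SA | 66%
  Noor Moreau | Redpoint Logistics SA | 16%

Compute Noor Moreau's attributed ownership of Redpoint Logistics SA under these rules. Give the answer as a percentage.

31.246792%

By spousal attribution (R2), Noor Moreau is treated as also owning Emil Moreau's interest in Slate Pharma AG, giving 72% + 9% = 81%.
Chain via Slate Pharma AG → Pinebrook Partners LP → Highfield Realty LP (R1): 81% × 62% × 46% × 66% = 15.246792% of Redpoint Logistics SA.
Direct interest in Redpoint Logistics SA: 16%.
Aggregating (R3): 15.246792% + 16% = 31.246792%.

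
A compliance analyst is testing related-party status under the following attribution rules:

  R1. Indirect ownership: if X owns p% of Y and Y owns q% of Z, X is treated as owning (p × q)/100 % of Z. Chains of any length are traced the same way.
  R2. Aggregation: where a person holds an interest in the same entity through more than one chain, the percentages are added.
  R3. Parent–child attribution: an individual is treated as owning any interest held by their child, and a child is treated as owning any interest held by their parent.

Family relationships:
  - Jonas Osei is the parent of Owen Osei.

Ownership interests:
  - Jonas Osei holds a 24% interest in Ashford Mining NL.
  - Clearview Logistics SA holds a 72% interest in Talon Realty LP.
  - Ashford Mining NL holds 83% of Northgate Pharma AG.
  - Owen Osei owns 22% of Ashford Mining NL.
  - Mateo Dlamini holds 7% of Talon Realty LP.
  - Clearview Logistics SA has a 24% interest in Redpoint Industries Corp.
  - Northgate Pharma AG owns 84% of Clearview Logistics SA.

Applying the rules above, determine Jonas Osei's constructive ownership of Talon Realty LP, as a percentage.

By parent–child attribution (R3), Jonas Osei is treated as also owning Owen Osei's interest in Ashford Mining NL, giving 24% + 22% = 46%.
Chain via Ashford Mining NL → Northgate Pharma AG → Clearview Logistics SA (R1): 46% × 83% × 84% × 72% = 23.091264% of Talon Realty LP.

23.091264%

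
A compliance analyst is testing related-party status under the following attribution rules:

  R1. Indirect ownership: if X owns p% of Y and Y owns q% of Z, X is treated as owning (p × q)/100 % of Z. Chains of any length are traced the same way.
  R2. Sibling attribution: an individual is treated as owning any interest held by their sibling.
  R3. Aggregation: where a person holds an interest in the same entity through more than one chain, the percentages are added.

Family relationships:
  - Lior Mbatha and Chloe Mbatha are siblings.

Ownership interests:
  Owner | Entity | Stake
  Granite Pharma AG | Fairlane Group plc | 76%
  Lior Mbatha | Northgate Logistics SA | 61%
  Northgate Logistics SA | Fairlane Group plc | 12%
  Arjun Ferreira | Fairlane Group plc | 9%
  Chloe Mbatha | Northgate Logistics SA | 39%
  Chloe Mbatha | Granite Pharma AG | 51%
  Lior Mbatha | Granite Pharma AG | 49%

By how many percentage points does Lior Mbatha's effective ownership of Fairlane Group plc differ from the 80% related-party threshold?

By sibling attribution (R2), Lior Mbatha is treated as also owning Chloe Mbatha's interest in Northgate Logistics SA, giving 61% + 39% = 100%.
By sibling attribution (R2), Lior Mbatha is treated as also owning Chloe Mbatha's interest in Granite Pharma AG, giving 49% + 51% = 100%.
Chain via Northgate Logistics SA (R1): 100% × 12% = 12% of Fairlane Group plc.
Chain via Granite Pharma AG (R1): 100% × 76% = 76% of Fairlane Group plc.
Aggregating (R3): 12% + 76% = 88%.
88% exceeds the 80% threshold by 8 percentage points.

8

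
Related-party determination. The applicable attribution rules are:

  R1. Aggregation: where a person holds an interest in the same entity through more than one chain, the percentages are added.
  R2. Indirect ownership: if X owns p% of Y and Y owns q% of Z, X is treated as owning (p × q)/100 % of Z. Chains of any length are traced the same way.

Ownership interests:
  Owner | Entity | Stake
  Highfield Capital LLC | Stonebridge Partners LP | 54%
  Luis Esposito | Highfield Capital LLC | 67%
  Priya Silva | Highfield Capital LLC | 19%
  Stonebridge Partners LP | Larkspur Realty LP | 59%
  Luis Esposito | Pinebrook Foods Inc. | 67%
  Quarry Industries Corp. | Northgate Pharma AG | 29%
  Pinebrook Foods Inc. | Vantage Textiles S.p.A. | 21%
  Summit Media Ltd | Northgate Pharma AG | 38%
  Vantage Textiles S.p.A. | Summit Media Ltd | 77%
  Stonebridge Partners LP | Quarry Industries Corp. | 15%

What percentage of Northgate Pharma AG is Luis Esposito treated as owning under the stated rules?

5.690712%

Chain via Pinebrook Foods Inc. → Vantage Textiles S.p.A. → Summit Media Ltd (R2): 67% × 21% × 77% × 38% = 4.116882% of Northgate Pharma AG.
Chain via Highfield Capital LLC → Stonebridge Partners LP → Quarry Industries Corp. (R2): 67% × 54% × 15% × 29% = 1.57383% of Northgate Pharma AG.
Aggregating (R1): 4.116882% + 1.57383% = 5.690712%.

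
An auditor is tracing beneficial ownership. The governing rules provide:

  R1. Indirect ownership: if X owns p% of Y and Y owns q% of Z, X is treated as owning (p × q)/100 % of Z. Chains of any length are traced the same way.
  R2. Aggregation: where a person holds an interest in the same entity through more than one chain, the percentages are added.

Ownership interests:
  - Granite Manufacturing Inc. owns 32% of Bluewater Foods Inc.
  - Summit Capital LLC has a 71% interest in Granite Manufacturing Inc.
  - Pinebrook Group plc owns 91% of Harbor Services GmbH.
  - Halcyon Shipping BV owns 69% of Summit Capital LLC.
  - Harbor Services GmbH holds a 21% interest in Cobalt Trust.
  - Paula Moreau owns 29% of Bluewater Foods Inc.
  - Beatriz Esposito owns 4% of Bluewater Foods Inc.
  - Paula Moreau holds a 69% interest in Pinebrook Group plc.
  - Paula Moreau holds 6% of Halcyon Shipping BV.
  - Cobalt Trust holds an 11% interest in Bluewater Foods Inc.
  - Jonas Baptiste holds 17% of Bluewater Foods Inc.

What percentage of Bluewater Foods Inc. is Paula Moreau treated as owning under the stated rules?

31.391057%

Chain via Pinebrook Group plc → Harbor Services GmbH → Cobalt Trust (R1): 69% × 91% × 21% × 11% = 1.450449% of Bluewater Foods Inc.
Chain via Halcyon Shipping BV → Summit Capital LLC → Granite Manufacturing Inc. (R1): 6% × 69% × 71% × 32% = 0.940608% of Bluewater Foods Inc.
Direct interest in Bluewater Foods Inc: 29%.
Aggregating (R2): 1.450449% + 0.940608% + 29% = 31.391057%.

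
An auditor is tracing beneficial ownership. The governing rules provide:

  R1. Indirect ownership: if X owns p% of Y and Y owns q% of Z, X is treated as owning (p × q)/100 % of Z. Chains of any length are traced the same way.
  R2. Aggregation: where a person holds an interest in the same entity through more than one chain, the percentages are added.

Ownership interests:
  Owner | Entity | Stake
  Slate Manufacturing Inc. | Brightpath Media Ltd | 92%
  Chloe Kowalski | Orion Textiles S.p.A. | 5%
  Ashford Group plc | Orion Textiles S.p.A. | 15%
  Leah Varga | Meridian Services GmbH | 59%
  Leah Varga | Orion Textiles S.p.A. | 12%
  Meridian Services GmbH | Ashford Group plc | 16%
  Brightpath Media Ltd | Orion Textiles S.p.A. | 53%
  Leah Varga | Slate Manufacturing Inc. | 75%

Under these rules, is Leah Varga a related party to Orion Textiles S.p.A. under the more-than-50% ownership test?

Chain via Meridian Services GmbH → Ashford Group plc (R1): 59% × 16% × 15% = 1.416% of Orion Textiles S.p.A.
Chain via Slate Manufacturing Inc. → Brightpath Media Ltd (R1): 75% × 92% × 53% = 36.57% of Orion Textiles S.p.A.
Direct interest in Orion Textiles S.p.A: 12%.
Aggregating (R2): 1.416% + 36.57% + 12% = 49.986%.
49.986% does not exceed the 50% threshold, so Leah is not a related party to Orion Textiles S.p.A.

No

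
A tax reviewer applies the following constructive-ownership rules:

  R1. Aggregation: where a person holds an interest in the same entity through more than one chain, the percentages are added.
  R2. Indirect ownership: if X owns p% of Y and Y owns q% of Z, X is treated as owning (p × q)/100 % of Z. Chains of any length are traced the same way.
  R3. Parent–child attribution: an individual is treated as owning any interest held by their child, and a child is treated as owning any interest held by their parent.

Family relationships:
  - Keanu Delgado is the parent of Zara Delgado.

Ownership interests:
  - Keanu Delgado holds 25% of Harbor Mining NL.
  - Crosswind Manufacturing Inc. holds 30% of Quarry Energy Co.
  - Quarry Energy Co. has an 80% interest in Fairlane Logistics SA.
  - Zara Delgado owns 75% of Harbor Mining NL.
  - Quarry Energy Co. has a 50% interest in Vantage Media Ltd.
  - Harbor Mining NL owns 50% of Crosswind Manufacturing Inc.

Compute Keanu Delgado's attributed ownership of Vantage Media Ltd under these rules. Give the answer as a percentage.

By parent–child attribution (R3), Keanu Delgado is treated as also owning Zara Delgado's interest in Harbor Mining NL, giving 25% + 75% = 100%.
Chain via Harbor Mining NL → Crosswind Manufacturing Inc. → Quarry Energy Co. (R2): 100% × 50% × 30% × 50% = 7.5% of Vantage Media Ltd.

7.5%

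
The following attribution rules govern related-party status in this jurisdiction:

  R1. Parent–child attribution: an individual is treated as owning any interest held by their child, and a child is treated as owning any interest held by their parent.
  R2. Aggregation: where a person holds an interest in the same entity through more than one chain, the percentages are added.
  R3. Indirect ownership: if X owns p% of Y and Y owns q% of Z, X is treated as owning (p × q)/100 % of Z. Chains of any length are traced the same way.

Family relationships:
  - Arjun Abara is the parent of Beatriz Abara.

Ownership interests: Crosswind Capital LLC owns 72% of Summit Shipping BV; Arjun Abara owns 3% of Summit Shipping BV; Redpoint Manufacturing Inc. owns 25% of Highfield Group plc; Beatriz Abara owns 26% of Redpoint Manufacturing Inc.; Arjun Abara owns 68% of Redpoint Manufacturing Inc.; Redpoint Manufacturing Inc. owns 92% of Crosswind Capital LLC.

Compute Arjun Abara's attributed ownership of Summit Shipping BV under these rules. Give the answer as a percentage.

By parent–child attribution (R1), Arjun Abara is treated as also owning Beatriz Abara's interest in Redpoint Manufacturing Inc, giving 68% + 26% = 94%.
Chain via Redpoint Manufacturing Inc. → Crosswind Capital LLC (R3): 94% × 92% × 72% = 62.2656% of Summit Shipping BV.
Direct interest in Summit Shipping BV: 3%.
Aggregating (R2): 62.2656% + 3% = 65.2656%.

65.2656%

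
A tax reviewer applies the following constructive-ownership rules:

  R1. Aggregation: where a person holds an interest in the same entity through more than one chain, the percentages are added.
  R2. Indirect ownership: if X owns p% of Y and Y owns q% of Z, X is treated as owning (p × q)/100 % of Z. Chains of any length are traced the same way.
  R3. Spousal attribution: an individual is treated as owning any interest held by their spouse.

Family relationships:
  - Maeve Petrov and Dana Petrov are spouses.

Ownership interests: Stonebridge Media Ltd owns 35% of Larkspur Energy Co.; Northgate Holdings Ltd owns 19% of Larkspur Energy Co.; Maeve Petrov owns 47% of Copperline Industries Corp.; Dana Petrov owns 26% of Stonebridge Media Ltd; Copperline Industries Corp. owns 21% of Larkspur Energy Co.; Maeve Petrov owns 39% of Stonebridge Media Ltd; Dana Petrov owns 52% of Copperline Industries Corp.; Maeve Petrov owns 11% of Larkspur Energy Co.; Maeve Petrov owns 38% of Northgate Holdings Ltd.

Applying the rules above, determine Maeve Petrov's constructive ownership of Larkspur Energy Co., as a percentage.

61.76%

By spousal attribution (R3), Maeve Petrov is treated as also owning Dana Petrov's interest in Copperline Industries Corp, giving 47% + 52% = 99%.
By spousal attribution (R3), Maeve Petrov is treated as also owning Dana Petrov's interest in Stonebridge Media Ltd, giving 39% + 26% = 65%.
Chain via Copperline Industries Corp. (R2): 99% × 21% = 20.79% of Larkspur Energy Co.
Chain via Northgate Holdings Ltd (R2): 38% × 19% = 7.22% of Larkspur Energy Co.
Chain via Stonebridge Media Ltd (R2): 65% × 35% = 22.75% of Larkspur Energy Co.
Direct interest in Larkspur Energy Co: 11%.
Aggregating (R1): 20.79% + 7.22% + 22.75% + 11% = 61.76%.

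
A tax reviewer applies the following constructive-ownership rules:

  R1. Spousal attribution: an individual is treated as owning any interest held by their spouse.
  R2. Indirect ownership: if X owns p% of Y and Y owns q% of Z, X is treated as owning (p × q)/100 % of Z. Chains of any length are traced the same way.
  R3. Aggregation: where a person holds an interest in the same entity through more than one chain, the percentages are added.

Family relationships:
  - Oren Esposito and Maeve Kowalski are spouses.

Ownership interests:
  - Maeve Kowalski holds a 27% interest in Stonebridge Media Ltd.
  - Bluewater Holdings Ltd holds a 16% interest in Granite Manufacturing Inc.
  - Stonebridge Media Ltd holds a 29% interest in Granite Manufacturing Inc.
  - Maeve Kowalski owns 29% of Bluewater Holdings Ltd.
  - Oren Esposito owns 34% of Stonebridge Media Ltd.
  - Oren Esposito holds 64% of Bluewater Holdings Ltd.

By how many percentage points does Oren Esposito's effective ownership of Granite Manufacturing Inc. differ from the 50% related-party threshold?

By spousal attribution (R1), Oren Esposito is treated as also owning Maeve Kowalski's interest in Bluewater Holdings Ltd, giving 64% + 29% = 93%.
By spousal attribution (R1), Oren Esposito is treated as also owning Maeve Kowalski's interest in Stonebridge Media Ltd, giving 34% + 27% = 61%.
Chain via Bluewater Holdings Ltd (R2): 93% × 16% = 14.88% of Granite Manufacturing Inc.
Chain via Stonebridge Media Ltd (R2): 61% × 29% = 17.69% of Granite Manufacturing Inc.
Aggregating (R3): 14.88% + 17.69% = 32.57%.
32.57% falls short of the 50% threshold by 17.43 percentage points.

17.43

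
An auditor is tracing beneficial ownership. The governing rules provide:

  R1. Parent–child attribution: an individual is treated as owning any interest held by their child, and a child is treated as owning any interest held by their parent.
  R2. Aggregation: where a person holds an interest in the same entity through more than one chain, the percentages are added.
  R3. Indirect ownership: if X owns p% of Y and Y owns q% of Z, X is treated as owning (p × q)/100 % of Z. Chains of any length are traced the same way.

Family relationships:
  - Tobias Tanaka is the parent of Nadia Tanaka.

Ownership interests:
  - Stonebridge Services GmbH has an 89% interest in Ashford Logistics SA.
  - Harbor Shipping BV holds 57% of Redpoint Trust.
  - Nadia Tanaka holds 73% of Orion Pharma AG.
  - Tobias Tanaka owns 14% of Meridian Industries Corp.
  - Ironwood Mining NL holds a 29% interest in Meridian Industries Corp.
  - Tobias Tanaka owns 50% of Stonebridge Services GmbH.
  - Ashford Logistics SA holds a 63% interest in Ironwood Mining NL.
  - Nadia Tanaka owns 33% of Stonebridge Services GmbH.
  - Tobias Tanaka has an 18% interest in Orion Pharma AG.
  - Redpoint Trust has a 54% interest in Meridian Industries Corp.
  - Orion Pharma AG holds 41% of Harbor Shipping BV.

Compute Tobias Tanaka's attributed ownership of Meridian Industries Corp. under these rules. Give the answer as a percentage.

38.980067%

By parent–child attribution (R1), Tobias Tanaka is treated as also owning Nadia Tanaka's interest in Stonebridge Services GmbH, giving 50% + 33% = 83%.
By parent–child attribution (R1), Tobias Tanaka is treated as also owning Nadia Tanaka's interest in Orion Pharma AG, giving 18% + 73% = 91%.
Chain via Stonebridge Services GmbH → Ashford Logistics SA → Ironwood Mining NL (R3): 83% × 89% × 63% × 29% = 13.496049% of Meridian Industries Corp.
Chain via Orion Pharma AG → Harbor Shipping BV → Redpoint Trust (R3): 91% × 41% × 57% × 54% = 11.484018% of Meridian Industries Corp.
Direct interest in Meridian Industries Corp: 14%.
Aggregating (R2): 13.496049% + 11.484018% + 14% = 38.980067%.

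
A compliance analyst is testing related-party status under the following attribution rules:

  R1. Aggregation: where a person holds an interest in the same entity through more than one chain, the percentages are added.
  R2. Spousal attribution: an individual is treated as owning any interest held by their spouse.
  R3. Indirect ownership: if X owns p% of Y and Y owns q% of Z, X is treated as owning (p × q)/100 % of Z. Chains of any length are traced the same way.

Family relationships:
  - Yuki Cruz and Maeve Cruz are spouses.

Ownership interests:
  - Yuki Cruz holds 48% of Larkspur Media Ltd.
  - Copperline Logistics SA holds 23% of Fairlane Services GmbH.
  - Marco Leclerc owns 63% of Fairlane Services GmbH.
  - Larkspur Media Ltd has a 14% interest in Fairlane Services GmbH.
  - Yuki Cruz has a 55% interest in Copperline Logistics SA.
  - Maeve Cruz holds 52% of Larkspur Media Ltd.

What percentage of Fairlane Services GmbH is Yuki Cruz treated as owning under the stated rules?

By spousal attribution (R2), Yuki Cruz is treated as also owning Maeve Cruz's interest in Larkspur Media Ltd, giving 48% + 52% = 100%.
Chain via Larkspur Media Ltd (R3): 100% × 14% = 14% of Fairlane Services GmbH.
Chain via Copperline Logistics SA (R3): 55% × 23% = 12.65% of Fairlane Services GmbH.
Aggregating (R1): 14% + 12.65% = 26.65%.

26.65%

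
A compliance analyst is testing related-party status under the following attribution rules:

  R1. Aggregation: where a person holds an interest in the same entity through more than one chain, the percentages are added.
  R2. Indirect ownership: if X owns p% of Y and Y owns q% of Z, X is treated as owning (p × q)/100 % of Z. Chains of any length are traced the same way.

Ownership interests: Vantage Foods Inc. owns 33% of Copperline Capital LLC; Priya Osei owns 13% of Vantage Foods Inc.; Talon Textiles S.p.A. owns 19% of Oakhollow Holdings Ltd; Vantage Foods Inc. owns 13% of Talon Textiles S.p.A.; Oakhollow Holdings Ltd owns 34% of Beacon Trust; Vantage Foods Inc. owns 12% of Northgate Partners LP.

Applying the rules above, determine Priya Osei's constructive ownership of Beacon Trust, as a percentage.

Chain via Vantage Foods Inc. → Talon Textiles S.p.A. → Oakhollow Holdings Ltd (R2): 13% × 13% × 19% × 34% = 0.109174% of Beacon Trust.

0.109174%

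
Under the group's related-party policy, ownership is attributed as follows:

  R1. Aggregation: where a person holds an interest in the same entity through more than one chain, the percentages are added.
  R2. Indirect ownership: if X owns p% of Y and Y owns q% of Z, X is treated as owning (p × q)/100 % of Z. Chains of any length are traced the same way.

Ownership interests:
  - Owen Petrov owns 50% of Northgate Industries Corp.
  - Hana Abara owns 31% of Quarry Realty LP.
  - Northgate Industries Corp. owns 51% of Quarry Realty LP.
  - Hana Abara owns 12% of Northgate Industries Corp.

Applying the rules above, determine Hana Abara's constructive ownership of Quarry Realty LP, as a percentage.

Chain via Northgate Industries Corp. (R2): 12% × 51% = 6.12% of Quarry Realty LP.
Direct interest in Quarry Realty LP: 31%.
Aggregating (R1): 6.12% + 31% = 37.12%.

37.12%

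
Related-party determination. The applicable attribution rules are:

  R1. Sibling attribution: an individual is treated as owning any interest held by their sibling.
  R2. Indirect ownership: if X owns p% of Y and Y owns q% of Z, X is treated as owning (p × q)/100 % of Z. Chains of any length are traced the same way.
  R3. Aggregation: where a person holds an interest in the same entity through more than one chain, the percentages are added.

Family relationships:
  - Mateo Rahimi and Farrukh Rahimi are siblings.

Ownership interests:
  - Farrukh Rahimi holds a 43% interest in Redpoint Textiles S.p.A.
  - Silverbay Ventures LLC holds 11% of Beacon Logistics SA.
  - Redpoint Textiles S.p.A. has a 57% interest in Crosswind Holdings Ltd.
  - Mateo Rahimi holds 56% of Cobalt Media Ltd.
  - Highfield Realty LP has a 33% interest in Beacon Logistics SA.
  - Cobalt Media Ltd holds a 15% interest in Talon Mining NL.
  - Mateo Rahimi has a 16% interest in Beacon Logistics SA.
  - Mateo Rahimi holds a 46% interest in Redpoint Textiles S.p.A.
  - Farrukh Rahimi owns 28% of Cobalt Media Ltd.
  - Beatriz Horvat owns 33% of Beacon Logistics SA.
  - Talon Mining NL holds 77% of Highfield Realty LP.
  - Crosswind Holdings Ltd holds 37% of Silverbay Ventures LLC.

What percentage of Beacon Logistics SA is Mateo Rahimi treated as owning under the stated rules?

By sibling attribution (R1), Mateo Rahimi is treated as also owning Farrukh Rahimi's interest in Cobalt Media Ltd, giving 56% + 28% = 84%.
By sibling attribution (R1), Mateo Rahimi is treated as also owning Farrukh Rahimi's interest in Redpoint Textiles S.p.A, giving 46% + 43% = 89%.
Chain via Cobalt Media Ltd → Talon Mining NL → Highfield Realty LP (R2): 84% × 15% × 77% × 33% = 3.20166% of Beacon Logistics SA.
Chain via Redpoint Textiles S.p.A. → Crosswind Holdings Ltd → Silverbay Ventures LLC (R2): 89% × 57% × 37% × 11% = 2.064711% of Beacon Logistics SA.
Direct interest in Beacon Logistics SA: 16%.
Aggregating (R3): 3.20166% + 2.064711% + 16% = 21.266371%.

21.266371%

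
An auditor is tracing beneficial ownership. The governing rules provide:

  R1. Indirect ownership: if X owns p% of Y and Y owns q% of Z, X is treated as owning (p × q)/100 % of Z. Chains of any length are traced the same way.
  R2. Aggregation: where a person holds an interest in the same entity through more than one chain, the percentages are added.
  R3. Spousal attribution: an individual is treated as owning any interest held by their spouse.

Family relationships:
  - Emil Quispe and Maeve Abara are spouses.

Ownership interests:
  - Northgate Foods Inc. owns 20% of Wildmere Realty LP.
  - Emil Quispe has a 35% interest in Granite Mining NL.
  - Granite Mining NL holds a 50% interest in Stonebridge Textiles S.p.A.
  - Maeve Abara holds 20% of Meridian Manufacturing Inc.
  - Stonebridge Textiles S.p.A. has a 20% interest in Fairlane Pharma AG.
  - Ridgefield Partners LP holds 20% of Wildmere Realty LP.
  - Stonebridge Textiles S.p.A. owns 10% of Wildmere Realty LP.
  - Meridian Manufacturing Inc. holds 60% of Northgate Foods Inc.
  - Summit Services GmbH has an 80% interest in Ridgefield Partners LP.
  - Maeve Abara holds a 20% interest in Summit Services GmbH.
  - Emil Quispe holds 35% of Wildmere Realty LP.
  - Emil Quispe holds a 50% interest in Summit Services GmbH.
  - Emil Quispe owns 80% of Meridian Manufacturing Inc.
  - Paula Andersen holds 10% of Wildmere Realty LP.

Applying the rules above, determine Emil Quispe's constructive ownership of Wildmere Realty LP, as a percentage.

By spousal attribution (R3), Emil Quispe is treated as also owning Maeve Abara's interest in Meridian Manufacturing Inc, giving 80% + 20% = 100%.
By spousal attribution (R3), Emil Quispe is treated as also owning Maeve Abara's interest in Summit Services GmbH, giving 50% + 20% = 70%.
Chain via Meridian Manufacturing Inc. → Northgate Foods Inc. (R1): 100% × 60% × 20% = 12% of Wildmere Realty LP.
Chain via Summit Services GmbH → Ridgefield Partners LP (R1): 70% × 80% × 20% = 11.2% of Wildmere Realty LP.
Chain via Granite Mining NL → Stonebridge Textiles S.p.A. (R1): 35% × 50% × 10% = 1.75% of Wildmere Realty LP.
Direct interest in Wildmere Realty LP: 35%.
Aggregating (R2): 12% + 11.2% + 1.75% + 35% = 59.95%.

59.95%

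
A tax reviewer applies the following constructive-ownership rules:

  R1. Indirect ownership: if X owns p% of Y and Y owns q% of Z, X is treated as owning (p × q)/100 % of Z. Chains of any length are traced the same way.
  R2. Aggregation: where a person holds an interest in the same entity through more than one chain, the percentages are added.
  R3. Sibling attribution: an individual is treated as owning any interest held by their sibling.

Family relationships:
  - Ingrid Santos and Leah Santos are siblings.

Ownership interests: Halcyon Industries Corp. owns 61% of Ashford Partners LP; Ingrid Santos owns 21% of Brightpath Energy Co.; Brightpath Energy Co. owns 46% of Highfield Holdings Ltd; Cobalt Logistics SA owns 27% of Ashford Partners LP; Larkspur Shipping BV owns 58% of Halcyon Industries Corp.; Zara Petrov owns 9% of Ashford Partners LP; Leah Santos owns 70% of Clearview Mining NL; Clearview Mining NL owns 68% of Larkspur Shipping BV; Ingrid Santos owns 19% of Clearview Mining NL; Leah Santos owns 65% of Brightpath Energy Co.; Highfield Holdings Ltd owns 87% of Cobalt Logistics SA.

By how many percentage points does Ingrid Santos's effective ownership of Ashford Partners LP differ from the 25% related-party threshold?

5.70462

By sibling attribution (R3), Ingrid Santos is treated as also owning Leah Santos's interest in Clearview Mining NL, giving 19% + 70% = 89%.
By sibling attribution (R3), Ingrid Santos is treated as also owning Leah Santos's interest in Brightpath Energy Co, giving 21% + 65% = 86%.
Chain via Clearview Mining NL → Larkspur Shipping BV → Halcyon Industries Corp. (R1): 89% × 68% × 58% × 61% = 21.411976% of Ashford Partners LP.
Chain via Brightpath Energy Co. → Highfield Holdings Ltd → Cobalt Logistics SA (R1): 86% × 46% × 87% × 27% = 9.292644% of Ashford Partners LP.
Aggregating (R2): 21.411976% + 9.292644% = 30.70462%.
30.70462% exceeds the 25% threshold by 5.70462 percentage points.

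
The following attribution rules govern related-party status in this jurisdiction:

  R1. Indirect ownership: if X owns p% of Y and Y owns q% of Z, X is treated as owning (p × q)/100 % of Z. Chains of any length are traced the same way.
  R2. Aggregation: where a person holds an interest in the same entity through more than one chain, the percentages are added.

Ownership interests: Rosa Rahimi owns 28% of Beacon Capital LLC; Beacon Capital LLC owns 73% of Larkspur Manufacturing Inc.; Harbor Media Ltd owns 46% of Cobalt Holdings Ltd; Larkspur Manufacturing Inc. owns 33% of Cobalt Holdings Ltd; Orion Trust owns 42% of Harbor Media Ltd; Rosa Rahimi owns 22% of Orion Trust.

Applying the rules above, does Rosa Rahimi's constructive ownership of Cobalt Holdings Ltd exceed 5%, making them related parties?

Yes

Chain via Beacon Capital LLC → Larkspur Manufacturing Inc. (R1): 28% × 73% × 33% = 6.7452% of Cobalt Holdings Ltd.
Chain via Orion Trust → Harbor Media Ltd (R1): 22% × 42% × 46% = 4.2504% of Cobalt Holdings Ltd.
Aggregating (R2): 6.7452% + 4.2504% = 10.9956%.
10.9956% exceeds the 5% threshold, so Rosa is a related party to Cobalt Holdings Ltd.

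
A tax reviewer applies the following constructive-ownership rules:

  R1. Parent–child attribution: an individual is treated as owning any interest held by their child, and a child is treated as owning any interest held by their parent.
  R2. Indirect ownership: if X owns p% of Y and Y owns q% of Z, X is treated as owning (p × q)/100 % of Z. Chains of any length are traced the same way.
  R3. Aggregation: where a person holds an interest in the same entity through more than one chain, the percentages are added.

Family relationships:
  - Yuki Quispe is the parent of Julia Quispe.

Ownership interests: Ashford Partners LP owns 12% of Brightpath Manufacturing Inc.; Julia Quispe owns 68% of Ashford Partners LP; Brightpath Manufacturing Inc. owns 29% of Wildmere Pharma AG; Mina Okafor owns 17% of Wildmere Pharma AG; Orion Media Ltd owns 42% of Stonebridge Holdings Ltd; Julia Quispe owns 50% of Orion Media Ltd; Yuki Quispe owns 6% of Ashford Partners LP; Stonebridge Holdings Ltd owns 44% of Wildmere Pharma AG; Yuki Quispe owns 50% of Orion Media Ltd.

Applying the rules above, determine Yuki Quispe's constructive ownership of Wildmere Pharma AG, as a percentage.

21.0552%

By parent–child attribution (R1), Yuki Quispe is treated as also owning Julia Quispe's interest in Orion Media Ltd, giving 50% + 50% = 100%.
By parent–child attribution (R1), Yuki Quispe is treated as also owning Julia Quispe's interest in Ashford Partners LP, giving 6% + 68% = 74%.
Chain via Orion Media Ltd → Stonebridge Holdings Ltd (R2): 100% × 42% × 44% = 18.48% of Wildmere Pharma AG.
Chain via Ashford Partners LP → Brightpath Manufacturing Inc. (R2): 74% × 12% × 29% = 2.5752% of Wildmere Pharma AG.
Aggregating (R3): 18.48% + 2.5752% = 21.0552%.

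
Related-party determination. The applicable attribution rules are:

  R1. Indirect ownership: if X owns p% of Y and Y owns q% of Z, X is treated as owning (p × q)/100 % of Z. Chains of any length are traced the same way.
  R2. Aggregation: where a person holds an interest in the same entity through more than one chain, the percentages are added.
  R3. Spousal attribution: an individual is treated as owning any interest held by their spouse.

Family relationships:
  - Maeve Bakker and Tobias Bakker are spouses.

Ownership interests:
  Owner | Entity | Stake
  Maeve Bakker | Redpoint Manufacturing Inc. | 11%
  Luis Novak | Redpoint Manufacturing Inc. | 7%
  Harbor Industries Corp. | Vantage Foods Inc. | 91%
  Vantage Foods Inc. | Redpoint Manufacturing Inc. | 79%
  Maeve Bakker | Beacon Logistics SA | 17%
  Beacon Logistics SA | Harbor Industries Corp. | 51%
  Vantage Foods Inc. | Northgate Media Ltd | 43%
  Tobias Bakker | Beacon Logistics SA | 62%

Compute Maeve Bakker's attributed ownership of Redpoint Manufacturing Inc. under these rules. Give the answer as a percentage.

39.964481%

By spousal attribution (R3), Maeve Bakker is treated as also owning Tobias Bakker's interest in Beacon Logistics SA, giving 17% + 62% = 79%.
Chain via Beacon Logistics SA → Harbor Industries Corp. → Vantage Foods Inc. (R1): 79% × 51% × 91% × 79% = 28.964481% of Redpoint Manufacturing Inc.
Direct interest in Redpoint Manufacturing Inc: 11%.
Aggregating (R2): 28.964481% + 11% = 39.964481%.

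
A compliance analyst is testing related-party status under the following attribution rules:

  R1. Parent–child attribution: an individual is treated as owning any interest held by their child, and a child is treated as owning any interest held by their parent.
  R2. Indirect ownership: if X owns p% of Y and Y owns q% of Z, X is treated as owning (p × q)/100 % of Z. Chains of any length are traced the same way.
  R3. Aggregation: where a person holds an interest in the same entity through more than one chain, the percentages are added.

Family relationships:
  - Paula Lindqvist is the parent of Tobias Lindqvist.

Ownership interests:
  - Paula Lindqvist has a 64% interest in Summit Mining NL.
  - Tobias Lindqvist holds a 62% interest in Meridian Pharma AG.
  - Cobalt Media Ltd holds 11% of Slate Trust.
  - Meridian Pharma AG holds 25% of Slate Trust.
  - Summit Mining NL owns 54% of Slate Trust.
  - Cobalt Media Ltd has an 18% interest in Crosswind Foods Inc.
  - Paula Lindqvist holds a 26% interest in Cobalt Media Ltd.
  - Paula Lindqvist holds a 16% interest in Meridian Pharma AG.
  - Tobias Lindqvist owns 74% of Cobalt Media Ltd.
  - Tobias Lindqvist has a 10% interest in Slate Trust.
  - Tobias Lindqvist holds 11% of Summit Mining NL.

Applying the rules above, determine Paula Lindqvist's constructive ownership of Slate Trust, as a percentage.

By parent–child attribution (R1), Paula Lindqvist is treated as also owning Tobias Lindqvist's interest in Meridian Pharma AG, giving 16% + 62% = 78%.
By parent–child attribution (R1), Paula Lindqvist is treated as also owning Tobias Lindqvist's interest in Summit Mining NL, giving 64% + 11% = 75%.
By parent–child attribution (R1), Paula Lindqvist is treated as also owning Tobias Lindqvist's interest in Cobalt Media Ltd, giving 26% + 74% = 100%.
By parent–child attribution (R1), Paula Lindqvist is treated as owning Tobias Lindqvist's 10% interest in Slate Trust.
Chain via Meridian Pharma AG (R2): 78% × 25% = 19.5% of Slate Trust.
Chain via Summit Mining NL (R2): 75% × 54% = 40.5% of Slate Trust.
Chain via Cobalt Media Ltd (R2): 100% × 11% = 11% of Slate Trust.
Direct interest in Slate Trust: 10%.
Aggregating (R3): 19.5% + 40.5% + 11% + 10% = 81%.

81%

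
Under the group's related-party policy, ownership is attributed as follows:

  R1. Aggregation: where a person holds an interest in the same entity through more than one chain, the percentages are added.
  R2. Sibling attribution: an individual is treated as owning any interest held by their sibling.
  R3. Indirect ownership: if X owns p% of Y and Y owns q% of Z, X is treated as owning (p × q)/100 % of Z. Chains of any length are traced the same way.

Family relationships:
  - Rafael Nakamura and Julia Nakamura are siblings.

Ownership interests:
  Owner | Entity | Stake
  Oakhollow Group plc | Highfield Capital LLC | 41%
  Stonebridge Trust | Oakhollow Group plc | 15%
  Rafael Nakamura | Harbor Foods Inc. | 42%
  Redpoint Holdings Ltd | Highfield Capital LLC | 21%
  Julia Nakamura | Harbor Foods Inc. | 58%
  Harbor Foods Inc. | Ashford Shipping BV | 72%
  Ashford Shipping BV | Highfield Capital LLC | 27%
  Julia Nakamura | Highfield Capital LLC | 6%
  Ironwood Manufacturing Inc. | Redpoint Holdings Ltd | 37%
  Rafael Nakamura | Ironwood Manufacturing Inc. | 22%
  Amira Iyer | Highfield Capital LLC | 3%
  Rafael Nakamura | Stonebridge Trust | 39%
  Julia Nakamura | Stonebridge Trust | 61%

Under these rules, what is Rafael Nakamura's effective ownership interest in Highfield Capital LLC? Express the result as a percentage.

By sibling attribution (R2), Rafael Nakamura is treated as also owning Julia Nakamura's interest in Harbor Foods Inc, giving 42% + 58% = 100%.
By sibling attribution (R2), Rafael Nakamura is treated as also owning Julia Nakamura's interest in Stonebridge Trust, giving 39% + 61% = 100%.
By sibling attribution (R2), Rafael Nakamura is treated as owning Julia Nakamura's 6% interest in Highfield Capital LLC.
Chain via Harbor Foods Inc. → Ashford Shipping BV (R3): 100% × 72% × 27% = 19.44% of Highfield Capital LLC.
Chain via Ironwood Manufacturing Inc. → Redpoint Holdings Ltd (R3): 22% × 37% × 21% = 1.7094% of Highfield Capital LLC.
Chain via Stonebridge Trust → Oakhollow Group plc (R3): 100% × 15% × 41% = 6.15% of Highfield Capital LLC.
Direct interest in Highfield Capital LLC: 6%.
Aggregating (R1): 19.44% + 1.7094% + 6.15% + 6% = 33.2994%.

33.2994%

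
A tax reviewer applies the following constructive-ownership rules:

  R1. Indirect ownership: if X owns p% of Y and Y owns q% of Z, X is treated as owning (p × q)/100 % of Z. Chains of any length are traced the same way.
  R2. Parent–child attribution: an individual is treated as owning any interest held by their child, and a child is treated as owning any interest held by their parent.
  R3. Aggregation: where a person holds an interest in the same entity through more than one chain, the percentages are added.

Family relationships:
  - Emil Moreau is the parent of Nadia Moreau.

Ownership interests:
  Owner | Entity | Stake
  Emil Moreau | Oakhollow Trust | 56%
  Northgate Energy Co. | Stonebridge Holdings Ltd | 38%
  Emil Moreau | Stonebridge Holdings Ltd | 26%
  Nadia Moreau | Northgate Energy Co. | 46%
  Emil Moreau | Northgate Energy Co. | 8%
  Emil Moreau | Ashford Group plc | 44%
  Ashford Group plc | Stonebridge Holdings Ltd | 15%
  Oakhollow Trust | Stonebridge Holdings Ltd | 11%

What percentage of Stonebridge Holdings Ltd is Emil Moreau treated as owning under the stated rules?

By parent–child attribution (R2), Emil Moreau is treated as also owning Nadia Moreau's interest in Northgate Energy Co, giving 8% + 46% = 54%.
Chain via Northgate Energy Co. (R1): 54% × 38% = 20.52% of Stonebridge Holdings Ltd.
Chain via Ashford Group plc (R1): 44% × 15% = 6.6% of Stonebridge Holdings Ltd.
Chain via Oakhollow Trust (R1): 56% × 11% = 6.16% of Stonebridge Holdings Ltd.
Direct interest in Stonebridge Holdings Ltd: 26%.
Aggregating (R3): 20.52% + 6.6% + 6.16% + 26% = 59.28%.

59.28%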